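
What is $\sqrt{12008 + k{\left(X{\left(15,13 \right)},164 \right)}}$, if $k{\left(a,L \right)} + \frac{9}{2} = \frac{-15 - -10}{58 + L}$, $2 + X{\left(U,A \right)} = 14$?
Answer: $\frac{\sqrt{147894846}}{111} \approx 109.56$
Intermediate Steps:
$X{\left(U,A \right)} = 12$ ($X{\left(U,A \right)} = -2 + 14 = 12$)
$k{\left(a,L \right)} = - \frac{9}{2} - \frac{5}{58 + L}$ ($k{\left(a,L \right)} = - \frac{9}{2} + \frac{-15 - -10}{58 + L} = - \frac{9}{2} + \frac{-15 + 10}{58 + L} = - \frac{9}{2} - \frac{5}{58 + L}$)
$\sqrt{12008 + k{\left(X{\left(15,13 \right)},164 \right)}} = \sqrt{12008 + \frac{-532 - 1476}{2 \left(58 + 164\right)}} = \sqrt{12008 + \frac{-532 - 1476}{2 \cdot 222}} = \sqrt{12008 + \frac{1}{2} \cdot \frac{1}{222} \left(-2008\right)} = \sqrt{12008 - \frac{502}{111}} = \sqrt{\frac{1332386}{111}} = \frac{\sqrt{147894846}}{111}$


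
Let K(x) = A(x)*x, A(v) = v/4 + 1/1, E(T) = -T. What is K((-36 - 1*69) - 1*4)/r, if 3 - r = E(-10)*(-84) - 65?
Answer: 11445/3632 ≈ 3.1512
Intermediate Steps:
A(v) = 1 + v/4 (A(v) = v*(1/4) + 1*1 = v/4 + 1 = 1 + v/4)
K(x) = x*(1 + x/4) (K(x) = (1 + x/4)*x = x*(1 + x/4))
r = 908 (r = 3 - (-1*(-10)*(-84) - 65) = 3 - (10*(-84) - 65) = 3 - (-840 - 65) = 3 - 1*(-905) = 3 + 905 = 908)
K((-36 - 1*69) - 1*4)/r = (((-36 - 1*69) - 1*4)*(4 + ((-36 - 1*69) - 1*4))/4)/908 = (((-36 - 69) - 4)*(4 + ((-36 - 69) - 4))/4)*(1/908) = ((-105 - 4)*(4 + (-105 - 4))/4)*(1/908) = ((1/4)*(-109)*(4 - 109))*(1/908) = ((1/4)*(-109)*(-105))*(1/908) = (11445/4)*(1/908) = 11445/3632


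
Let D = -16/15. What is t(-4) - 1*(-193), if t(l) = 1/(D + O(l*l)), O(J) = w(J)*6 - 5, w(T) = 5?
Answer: 69302/359 ≈ 193.04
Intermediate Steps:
D = -16/15 (D = -16*1/15 = -16/15 ≈ -1.0667)
O(J) = 25 (O(J) = 5*6 - 5 = 30 - 5 = 25)
t(l) = 15/359 (t(l) = 1/(-16/15 + 25) = 1/(359/15) = 15/359)
t(-4) - 1*(-193) = 15/359 - 1*(-193) = 15/359 + 193 = 69302/359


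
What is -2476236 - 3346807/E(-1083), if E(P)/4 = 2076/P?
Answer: -5646023921/2768 ≈ -2.0397e+6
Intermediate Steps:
E(P) = 8304/P (E(P) = 4*(2076/P) = 8304/P)
-2476236 - 3346807/E(-1083) = -2476236 - 3346807/(8304/(-1083)) = -2476236 - 3346807/(8304*(-1/1083)) = -2476236 - 3346807/(-2768/361) = -2476236 - 3346807*(-361/2768) = -2476236 + 1208197327/2768 = -5646023921/2768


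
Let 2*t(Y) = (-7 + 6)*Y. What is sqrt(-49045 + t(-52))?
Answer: I*sqrt(49019) ≈ 221.4*I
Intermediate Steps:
t(Y) = -Y/2 (t(Y) = ((-7 + 6)*Y)/2 = (-Y)/2 = -Y/2)
sqrt(-49045 + t(-52)) = sqrt(-49045 - 1/2*(-52)) = sqrt(-49045 + 26) = sqrt(-49019) = I*sqrt(49019)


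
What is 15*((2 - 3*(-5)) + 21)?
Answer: 570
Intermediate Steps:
15*((2 - 3*(-5)) + 21) = 15*((2 + 15) + 21) = 15*(17 + 21) = 15*38 = 570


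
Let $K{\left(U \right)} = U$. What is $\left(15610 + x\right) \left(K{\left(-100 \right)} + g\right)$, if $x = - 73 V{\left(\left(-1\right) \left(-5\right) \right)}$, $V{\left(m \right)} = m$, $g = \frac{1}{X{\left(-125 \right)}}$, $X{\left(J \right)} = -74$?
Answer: $- \frac{112828245}{74} \approx -1.5247 \cdot 10^{6}$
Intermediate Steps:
$g = - \frac{1}{74}$ ($g = \frac{1}{-74} = - \frac{1}{74} \approx -0.013514$)
$x = -365$ ($x = - 73 \left(\left(-1\right) \left(-5\right)\right) = \left(-73\right) 5 = -365$)
$\left(15610 + x\right) \left(K{\left(-100 \right)} + g\right) = \left(15610 - 365\right) \left(-100 - \frac{1}{74}\right) = 15245 \left(- \frac{7401}{74}\right) = - \frac{112828245}{74}$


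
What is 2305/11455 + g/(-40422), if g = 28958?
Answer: -23854118/46303401 ≈ -0.51517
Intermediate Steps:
2305/11455 + g/(-40422) = 2305/11455 + 28958/(-40422) = 2305*(1/11455) + 28958*(-1/40422) = 461/2291 - 14479/20211 = -23854118/46303401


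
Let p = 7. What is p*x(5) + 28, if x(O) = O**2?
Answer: 203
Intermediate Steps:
p*x(5) + 28 = 7*5**2 + 28 = 7*25 + 28 = 175 + 28 = 203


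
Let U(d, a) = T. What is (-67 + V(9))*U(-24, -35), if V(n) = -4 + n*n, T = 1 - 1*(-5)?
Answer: 60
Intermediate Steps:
T = 6 (T = 1 + 5 = 6)
U(d, a) = 6
V(n) = -4 + n²
(-67 + V(9))*U(-24, -35) = (-67 + (-4 + 9²))*6 = (-67 + (-4 + 81))*6 = (-67 + 77)*6 = 10*6 = 60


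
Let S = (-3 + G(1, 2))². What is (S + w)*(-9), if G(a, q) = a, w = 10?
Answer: -126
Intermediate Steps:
S = 4 (S = (-3 + 1)² = (-2)² = 4)
(S + w)*(-9) = (4 + 10)*(-9) = 14*(-9) = -126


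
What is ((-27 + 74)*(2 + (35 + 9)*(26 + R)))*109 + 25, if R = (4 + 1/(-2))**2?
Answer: 8632280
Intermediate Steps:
R = 49/4 (R = (4 - 1/2)**2 = (7/2)**2 = 49/4 ≈ 12.250)
((-27 + 74)*(2 + (35 + 9)*(26 + R)))*109 + 25 = ((-27 + 74)*(2 + (35 + 9)*(26 + 49/4)))*109 + 25 = (47*(2 + 44*(153/4)))*109 + 25 = (47*(2 + 1683))*109 + 25 = (47*1685)*109 + 25 = 79195*109 + 25 = 8632255 + 25 = 8632280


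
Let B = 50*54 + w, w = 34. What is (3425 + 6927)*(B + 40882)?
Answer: 451512832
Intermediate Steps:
B = 2734 (B = 50*54 + 34 = 2700 + 34 = 2734)
(3425 + 6927)*(B + 40882) = (3425 + 6927)*(2734 + 40882) = 10352*43616 = 451512832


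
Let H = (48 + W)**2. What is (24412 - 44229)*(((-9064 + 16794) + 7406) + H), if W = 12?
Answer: -371291312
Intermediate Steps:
H = 3600 (H = (48 + 12)**2 = 60**2 = 3600)
(24412 - 44229)*(((-9064 + 16794) + 7406) + H) = (24412 - 44229)*(((-9064 + 16794) + 7406) + 3600) = -19817*((7730 + 7406) + 3600) = -19817*(15136 + 3600) = -19817*18736 = -371291312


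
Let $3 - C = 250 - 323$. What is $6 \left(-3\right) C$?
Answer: $-1368$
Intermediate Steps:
$C = 76$ ($C = 3 - \left(250 - 323\right) = 3 - -73 = 3 + 73 = 76$)
$6 \left(-3\right) C = 6 \left(-3\right) 76 = \left(-18\right) 76 = -1368$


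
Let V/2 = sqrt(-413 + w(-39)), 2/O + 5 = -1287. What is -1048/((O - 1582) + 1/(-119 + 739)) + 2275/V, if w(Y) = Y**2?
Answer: 209872480/316811307 + 2275*sqrt(277)/1108 ≈ 34.835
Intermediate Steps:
O = -1/646 (O = 2/(-5 - 1287) = 2/(-1292) = 2*(-1/1292) = -1/646 ≈ -0.0015480)
V = 4*sqrt(277) (V = 2*sqrt(-413 + (-39)**2) = 2*sqrt(-413 + 1521) = 2*sqrt(1108) = 2*(2*sqrt(277)) = 4*sqrt(277) ≈ 66.573)
-1048/((O - 1582) + 1/(-119 + 739)) + 2275/V = -1048/((-1/646 - 1582) + 1/(-119 + 739)) + 2275/((4*sqrt(277))) = -1048/(-1021973/646 + 1/620) + 2275*(sqrt(277)/1108) = -1048/(-1021973/646 + 1/620) + 2275*sqrt(277)/1108 = -1048/(-316811307/200260) + 2275*sqrt(277)/1108 = -1048*(-200260/316811307) + 2275*sqrt(277)/1108 = 209872480/316811307 + 2275*sqrt(277)/1108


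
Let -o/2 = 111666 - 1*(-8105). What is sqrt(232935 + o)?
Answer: I*sqrt(6607) ≈ 81.283*I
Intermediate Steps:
o = -239542 (o = -2*(111666 - 1*(-8105)) = -2*(111666 + 8105) = -2*119771 = -239542)
sqrt(232935 + o) = sqrt(232935 - 239542) = sqrt(-6607) = I*sqrt(6607)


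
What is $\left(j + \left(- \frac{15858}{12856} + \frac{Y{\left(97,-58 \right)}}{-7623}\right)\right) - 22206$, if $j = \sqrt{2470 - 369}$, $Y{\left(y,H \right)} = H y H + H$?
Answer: $- \frac{121140653159}{5444516} + \sqrt{2101} \approx -22204.0$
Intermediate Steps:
$Y{\left(y,H \right)} = H + y H^{2}$ ($Y{\left(y,H \right)} = y H^{2} + H = H + y H^{2}$)
$j = \sqrt{2101} \approx 45.837$
$\left(j + \left(- \frac{15858}{12856} + \frac{Y{\left(97,-58 \right)}}{-7623}\right)\right) - 22206 = \left(\sqrt{2101} + \left(- \frac{15858}{12856} + \frac{\left(-58\right) \left(1 - 5626\right)}{-7623}\right)\right) - 22206 = \left(\sqrt{2101} + \left(\left(-15858\right) \frac{1}{12856} + - 58 \left(1 - 5626\right) \left(- \frac{1}{7623}\right)\right)\right) - 22206 = \left(\sqrt{2101} + \left(- \frac{7929}{6428} + \left(-58\right) \left(-5625\right) \left(- \frac{1}{7623}\right)\right)\right) - 22206 = \left(\sqrt{2101} + \left(- \frac{7929}{6428} + 326250 \left(- \frac{1}{7623}\right)\right)\right) - 22206 = \left(\sqrt{2101} - \frac{239730863}{5444516}\right) - 22206 = \left(- \frac{239730863}{5444516} + \sqrt{2101}\right) - 22206 = - \frac{121140653159}{5444516} + \sqrt{2101}$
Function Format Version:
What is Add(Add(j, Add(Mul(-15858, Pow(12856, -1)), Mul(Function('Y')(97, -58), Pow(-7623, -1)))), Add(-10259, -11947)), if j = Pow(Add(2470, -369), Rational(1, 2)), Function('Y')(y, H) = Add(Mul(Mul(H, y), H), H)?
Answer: Add(Rational(-121140653159, 5444516), Pow(2101, Rational(1, 2))) ≈ -22204.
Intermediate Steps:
Function('Y')(y, H) = Add(H, Mul(y, Pow(H, 2))) (Function('Y')(y, H) = Add(Mul(y, Pow(H, 2)), H) = Add(H, Mul(y, Pow(H, 2))))
j = Pow(2101, Rational(1, 2)) ≈ 45.837
Add(Add(j, Add(Mul(-15858, Pow(12856, -1)), Mul(Function('Y')(97, -58), Pow(-7623, -1)))), Add(-10259, -11947)) = Add(Add(Pow(2101, Rational(1, 2)), Add(Mul(-15858, Pow(12856, -1)), Mul(Mul(-58, Add(1, Mul(-58, 97))), Pow(-7623, -1)))), Add(-10259, -11947)) = Add(Add(Pow(2101, Rational(1, 2)), Add(Mul(-15858, Rational(1, 12856)), Mul(Mul(-58, Add(1, -5626)), Rational(-1, 7623)))), -22206) = Add(Add(Pow(2101, Rational(1, 2)), Add(Rational(-7929, 6428), Mul(Mul(-58, -5625), Rational(-1, 7623)))), -22206) = Add(Add(Pow(2101, Rational(1, 2)), Add(Rational(-7929, 6428), Mul(326250, Rational(-1, 7623)))), -22206) = Add(Add(Pow(2101, Rational(1, 2)), Add(Rational(-7929, 6428), Rational(-36250, 847))), -22206) = Add(Add(Pow(2101, Rational(1, 2)), Rational(-239730863, 5444516)), -22206) = Add(Add(Rational(-239730863, 5444516), Pow(2101, Rational(1, 2))), -22206) = Add(Rational(-121140653159, 5444516), Pow(2101, Rational(1, 2)))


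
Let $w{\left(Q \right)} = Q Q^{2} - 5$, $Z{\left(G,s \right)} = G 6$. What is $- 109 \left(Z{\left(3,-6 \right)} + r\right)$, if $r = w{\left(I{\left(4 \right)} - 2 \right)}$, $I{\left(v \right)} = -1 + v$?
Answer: $-1526$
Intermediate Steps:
$Z{\left(G,s \right)} = 6 G$
$w{\left(Q \right)} = -5 + Q^{3}$ ($w{\left(Q \right)} = Q^{3} - 5 = -5 + Q^{3}$)
$r = -4$ ($r = -5 + \left(\left(-1 + 4\right) - 2\right)^{3} = -5 + \left(3 - 2\right)^{3} = -5 + 1^{3} = -5 + 1 = -4$)
$- 109 \left(Z{\left(3,-6 \right)} + r\right) = - 109 \left(6 \cdot 3 - 4\right) = - 109 \left(18 - 4\right) = \left(-109\right) 14 = -1526$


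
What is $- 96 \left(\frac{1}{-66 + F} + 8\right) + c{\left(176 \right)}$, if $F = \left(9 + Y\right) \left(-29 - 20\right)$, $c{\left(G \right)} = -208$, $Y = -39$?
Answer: $- \frac{114200}{117} \approx -976.07$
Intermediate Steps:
$F = 1470$ ($F = \left(9 - 39\right) \left(-29 - 20\right) = \left(-30\right) \left(-49\right) = 1470$)
$- 96 \left(\frac{1}{-66 + F} + 8\right) + c{\left(176 \right)} = - 96 \left(\frac{1}{-66 + 1470} + 8\right) - 208 = - 96 \left(\frac{1}{1404} + 8\right) - 208 = \left(-96\right) \frac{11233}{1404} - 208 = - \frac{89864}{117} - 208 = - \frac{114200}{117}$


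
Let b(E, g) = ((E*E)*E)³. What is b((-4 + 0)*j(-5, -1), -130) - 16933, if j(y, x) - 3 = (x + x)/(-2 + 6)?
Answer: -1000016933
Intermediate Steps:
j(y, x) = 3 + x/2 (j(y, x) = 3 + (x + x)/(-2 + 6) = 3 + (2*x)/4 = 3 + (2*x)*(¼) = 3 + x/2)
b(E, g) = E⁹ (b(E, g) = (E²*E)³ = (E³)³ = E⁹)
b((-4 + 0)*j(-5, -1), -130) - 16933 = ((-4 + 0)*(3 + (½)*(-1)))⁹ - 16933 = (-4*(3 - ½))⁹ - 16933 = (-4*5/2)⁹ - 16933 = (-10)⁹ - 16933 = -1000000000 - 16933 = -1000016933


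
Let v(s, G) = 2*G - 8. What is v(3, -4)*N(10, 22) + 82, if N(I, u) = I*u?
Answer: -3438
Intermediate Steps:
v(s, G) = -8 + 2*G
v(3, -4)*N(10, 22) + 82 = (-8 + 2*(-4))*(10*22) + 82 = (-8 - 8)*220 + 82 = -16*220 + 82 = -3520 + 82 = -3438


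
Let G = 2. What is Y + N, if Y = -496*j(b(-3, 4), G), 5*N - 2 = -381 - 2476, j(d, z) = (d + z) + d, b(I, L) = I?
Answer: 1413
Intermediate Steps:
j(d, z) = z + 2*d
N = -571 (N = ⅖ + (-381 - 2476)/5 = ⅖ + (⅕)*(-2857) = ⅖ - 2857/5 = -571)
Y = 1984 (Y = -496*(2 + 2*(-3)) = -496*(2 - 6) = -496*(-4) = 1984)
Y + N = 1984 - 571 = 1413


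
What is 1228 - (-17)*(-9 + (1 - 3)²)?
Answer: 1143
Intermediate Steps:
1228 - (-17)*(-9 + (1 - 3)²) = 1228 - (-17)*(-9 + (-2)²) = 1228 - (-17)*(-9 + 4) = 1228 - (-17)*(-5) = 1228 - 1*85 = 1228 - 85 = 1143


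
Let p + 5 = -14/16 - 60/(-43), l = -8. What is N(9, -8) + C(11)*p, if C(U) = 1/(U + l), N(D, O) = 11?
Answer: 9811/1032 ≈ 9.5068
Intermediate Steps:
C(U) = 1/(-8 + U) (C(U) = 1/(U - 8) = 1/(-8 + U))
p = -1541/344 (p = -5 + (-14/16 - 60/(-43)) = -5 + (-14*1/16 - 60*(-1/43)) = -5 + (-7/8 + 60/43) = -5 + 179/344 = -1541/344 ≈ -4.4797)
N(9, -8) + C(11)*p = 11 - 1541/344/(-8 + 11) = 11 - 1541/344/3 = 11 + (⅓)*(-1541/344) = 11 - 1541/1032 = 9811/1032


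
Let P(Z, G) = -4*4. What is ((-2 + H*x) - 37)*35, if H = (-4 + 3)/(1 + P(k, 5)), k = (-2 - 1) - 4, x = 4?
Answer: -4067/3 ≈ -1355.7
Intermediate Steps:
k = -7 (k = -3 - 4 = -7)
P(Z, G) = -16
H = 1/15 (H = (-4 + 3)/(1 - 16) = -1/(-15) = -1*(-1/15) = 1/15 ≈ 0.066667)
((-2 + H*x) - 37)*35 = ((-2 + (1/15)*4) - 37)*35 = ((-2 + 4/15) - 37)*35 = (-26/15 - 37)*35 = -581/15*35 = -4067/3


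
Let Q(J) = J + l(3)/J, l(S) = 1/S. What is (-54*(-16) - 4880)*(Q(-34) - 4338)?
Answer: 895457560/51 ≈ 1.7558e+7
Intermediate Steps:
Q(J) = J + 1/(3*J)
(-54*(-16) - 4880)*(Q(-34) - 4338) = (-54*(-16) - 4880)*((-34 + (⅓)/(-34)) - 4338) = (864 - 4880)*((-34 + (⅓)*(-1/34)) - 4338) = -4016*((-34 - 1/102) - 4338) = -4016*(-3469/102 - 4338) = -4016*(-445945/102) = 895457560/51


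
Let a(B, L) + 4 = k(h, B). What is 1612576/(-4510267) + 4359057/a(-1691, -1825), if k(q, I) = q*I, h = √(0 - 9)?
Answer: -120142243451596/116073277287115 + 22113496161*I/25735345 ≈ -1.0351 + 859.27*I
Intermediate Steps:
h = 3*I (h = √(-9) = 3*I ≈ 3.0*I)
k(q, I) = I*q
a(B, L) = -4 + 3*I*B (a(B, L) = -4 + B*(3*I) = -4 + 3*I*B)
1612576/(-4510267) + 4359057/a(-1691, -1825) = 1612576/(-4510267) + 4359057/(-4 + 3*I*(-1691)) = 1612576*(-1/4510267) + 4359057/(-4 - 5073*I) = -1612576/4510267 + 4359057*((-4 + 5073*I)/25735345) = -1612576/4510267 + 4359057*(-4 + 5073*I)/25735345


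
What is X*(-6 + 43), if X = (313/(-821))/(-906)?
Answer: 11581/743826 ≈ 0.015570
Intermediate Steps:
X = 313/743826 (X = (313*(-1/821))*(-1/906) = -313/821*(-1/906) = 313/743826 ≈ 0.00042080)
X*(-6 + 43) = 313*(-6 + 43)/743826 = (313/743826)*37 = 11581/743826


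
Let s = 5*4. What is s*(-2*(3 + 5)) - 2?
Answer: -322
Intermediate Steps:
s = 20
s*(-2*(3 + 5)) - 2 = 20*(-2*(3 + 5)) - 2 = 20*(-2*8) - 2 = 20*(-16) - 2 = -320 - 2 = -322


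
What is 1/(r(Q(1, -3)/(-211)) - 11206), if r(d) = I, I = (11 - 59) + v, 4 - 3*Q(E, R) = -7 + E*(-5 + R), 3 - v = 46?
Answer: -1/11297 ≈ -8.8519e-5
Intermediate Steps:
v = -43 (v = 3 - 1*46 = 3 - 46 = -43)
Q(E, R) = 11/3 - E*(-5 + R)/3 (Q(E, R) = 4/3 - (-7 + E*(-5 + R))/3 = 4/3 + (7/3 - E*(-5 + R)/3) = 11/3 - E*(-5 + R)/3)
I = -91 (I = (11 - 59) - 43 = -48 - 43 = -91)
r(d) = -91
1/(r(Q(1, -3)/(-211)) - 11206) = 1/(-91 - 11206) = 1/(-11297) = -1/11297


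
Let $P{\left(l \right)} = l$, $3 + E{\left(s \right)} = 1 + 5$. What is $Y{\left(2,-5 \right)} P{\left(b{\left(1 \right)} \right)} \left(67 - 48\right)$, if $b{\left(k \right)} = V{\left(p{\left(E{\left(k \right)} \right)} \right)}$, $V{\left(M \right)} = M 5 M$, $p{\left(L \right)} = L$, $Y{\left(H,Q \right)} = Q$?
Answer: $-4275$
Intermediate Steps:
$E{\left(s \right)} = 3$ ($E{\left(s \right)} = -3 + \left(1 + 5\right) = -3 + 6 = 3$)
$V{\left(M \right)} = 5 M^{2}$ ($V{\left(M \right)} = 5 M M = 5 M^{2}$)
$b{\left(k \right)} = 45$ ($b{\left(k \right)} = 5 \cdot 3^{2} = 5 \cdot 9 = 45$)
$Y{\left(2,-5 \right)} P{\left(b{\left(1 \right)} \right)} \left(67 - 48\right) = \left(-5\right) 45 \left(67 - 48\right) = \left(-225\right) 19 = -4275$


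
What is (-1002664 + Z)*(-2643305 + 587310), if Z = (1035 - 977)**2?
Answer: 2054555803500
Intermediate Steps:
Z = 3364 (Z = 58**2 = 3364)
(-1002664 + Z)*(-2643305 + 587310) = (-1002664 + 3364)*(-2643305 + 587310) = -999300*(-2055995) = 2054555803500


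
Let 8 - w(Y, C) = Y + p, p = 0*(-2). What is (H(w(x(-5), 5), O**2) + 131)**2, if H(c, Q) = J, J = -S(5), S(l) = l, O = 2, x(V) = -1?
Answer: 15876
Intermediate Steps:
p = 0
w(Y, C) = 8 - Y (w(Y, C) = 8 - (Y + 0) = 8 - Y)
J = -5 (J = -1*5 = -5)
H(c, Q) = -5
(H(w(x(-5), 5), O**2) + 131)**2 = (-5 + 131)**2 = 126**2 = 15876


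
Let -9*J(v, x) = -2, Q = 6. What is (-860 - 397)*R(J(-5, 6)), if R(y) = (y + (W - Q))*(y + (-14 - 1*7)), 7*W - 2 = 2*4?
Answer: -21468722/189 ≈ -1.1359e+5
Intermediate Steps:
J(v, x) = 2/9 (J(v, x) = -1/9*(-2) = 2/9)
W = 10/7 (W = 2/7 + (2*4)/7 = 2/7 + (1/7)*8 = 2/7 + 8/7 = 10/7 ≈ 1.4286)
R(y) = (-21 + y)*(-32/7 + y) (R(y) = (y + (10/7 - 1*6))*(y + (-14 - 1*7)) = (y + (10/7 - 6))*(y + (-14 - 7)) = (y - 32/7)*(y - 21) = (-32/7 + y)*(-21 + y) = (-21 + y)*(-32/7 + y))
(-860 - 397)*R(J(-5, 6)) = (-860 - 397)*(96 + (2/9)**2 - 179/7*2/9) = -1257*(96 + 4/81 - 358/63) = -1257*51238/567 = -21468722/189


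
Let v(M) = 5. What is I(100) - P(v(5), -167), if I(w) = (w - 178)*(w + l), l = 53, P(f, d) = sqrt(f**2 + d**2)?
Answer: -11934 - sqrt(27914) ≈ -12101.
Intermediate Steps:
P(f, d) = sqrt(d**2 + f**2)
I(w) = (-178 + w)*(53 + w) (I(w) = (w - 178)*(w + 53) = (-178 + w)*(53 + w))
I(100) - P(v(5), -167) = (-9434 + 100**2 - 125*100) - sqrt((-167)**2 + 5**2) = (-9434 + 10000 - 12500) - sqrt(27889 + 25) = -11934 - sqrt(27914)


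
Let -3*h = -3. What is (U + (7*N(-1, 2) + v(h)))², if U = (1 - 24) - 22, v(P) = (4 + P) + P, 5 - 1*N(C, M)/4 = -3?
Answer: 34225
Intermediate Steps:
h = 1 (h = -⅓*(-3) = 1)
N(C, M) = 32 (N(C, M) = 20 - 4*(-3) = 20 + 12 = 32)
v(P) = 4 + 2*P
U = -45 (U = -23 - 22 = -45)
(U + (7*N(-1, 2) + v(h)))² = (-45 + (7*32 + (4 + 2*1)))² = (-45 + (224 + (4 + 2)))² = (-45 + (224 + 6))² = (-45 + 230)² = 185² = 34225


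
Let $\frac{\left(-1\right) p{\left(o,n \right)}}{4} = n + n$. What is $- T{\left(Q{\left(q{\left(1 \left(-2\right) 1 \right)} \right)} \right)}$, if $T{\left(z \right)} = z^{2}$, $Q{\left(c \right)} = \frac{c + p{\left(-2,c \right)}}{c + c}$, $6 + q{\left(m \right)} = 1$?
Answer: $- \frac{49}{4} \approx -12.25$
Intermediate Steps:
$q{\left(m \right)} = -5$ ($q{\left(m \right)} = -6 + 1 = -5$)
$p{\left(o,n \right)} = - 8 n$ ($p{\left(o,n \right)} = - 4 \left(n + n\right) = - 4 \cdot 2 n = - 8 n$)
$Q{\left(c \right)} = - \frac{7}{2}$ ($Q{\left(c \right)} = \frac{c - 8 c}{c + c} = \frac{\left(-7\right) c}{2 c} = - 7 c \frac{1}{2 c} = - \frac{7}{2}$)
$- T{\left(Q{\left(q{\left(1 \left(-2\right) 1 \right)} \right)} \right)} = - \left(- \frac{7}{2}\right)^{2} = \left(-1\right) \frac{49}{4} = - \frac{49}{4}$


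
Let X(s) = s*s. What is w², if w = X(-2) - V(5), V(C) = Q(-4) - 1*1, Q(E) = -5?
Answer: 100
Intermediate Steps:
X(s) = s²
V(C) = -6 (V(C) = -5 - 1*1 = -5 - 1 = -6)
w = 10 (w = (-2)² - 1*(-6) = 4 + 6 = 10)
w² = 10² = 100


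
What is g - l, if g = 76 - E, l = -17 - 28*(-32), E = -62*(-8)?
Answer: -1299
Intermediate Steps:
E = 496
l = 879 (l = -17 + 896 = 879)
g = -420 (g = 76 - 1*496 = 76 - 496 = -420)
g - l = -420 - 1*879 = -420 - 879 = -1299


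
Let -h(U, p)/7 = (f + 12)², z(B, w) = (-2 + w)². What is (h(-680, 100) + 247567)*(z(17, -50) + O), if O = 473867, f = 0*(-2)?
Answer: 117502869189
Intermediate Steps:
f = 0
h(U, p) = -1008 (h(U, p) = -7*(0 + 12)² = -7*12² = -7*144 = -1008)
(h(-680, 100) + 247567)*(z(17, -50) + O) = (-1008 + 247567)*((-2 - 50)² + 473867) = 246559*((-52)² + 473867) = 246559*(2704 + 473867) = 246559*476571 = 117502869189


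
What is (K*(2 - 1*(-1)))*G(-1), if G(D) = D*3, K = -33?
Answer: 297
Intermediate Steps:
G(D) = 3*D
(K*(2 - 1*(-1)))*G(-1) = (-33*(2 - 1*(-1)))*(3*(-1)) = -33*(2 + 1)*(-3) = -33*3*(-3) = -99*(-3) = 297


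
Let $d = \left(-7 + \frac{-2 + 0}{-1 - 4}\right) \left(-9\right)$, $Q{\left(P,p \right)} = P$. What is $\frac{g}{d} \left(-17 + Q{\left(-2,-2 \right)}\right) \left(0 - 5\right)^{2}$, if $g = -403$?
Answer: $\frac{957125}{297} \approx 3222.6$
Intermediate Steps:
$d = \frac{297}{5}$ ($d = \left(-7 - \frac{2}{-5}\right) \left(-9\right) = \left(-7 - - \frac{2}{5}\right) \left(-9\right) = \left(-7 + \frac{2}{5}\right) \left(-9\right) = \left(- \frac{33}{5}\right) \left(-9\right) = \frac{297}{5} \approx 59.4$)
$\frac{g}{d} \left(-17 + Q{\left(-2,-2 \right)}\right) \left(0 - 5\right)^{2} = - \frac{403}{\frac{297}{5}} \left(-17 - 2\right) \left(0 - 5\right)^{2} = \left(-403\right) \frac{5}{297} \left(- 19 \left(-5\right)^{2}\right) = - \frac{2015 \left(\left(-19\right) 25\right)}{297} = \left(- \frac{2015}{297}\right) \left(-475\right) = \frac{957125}{297}$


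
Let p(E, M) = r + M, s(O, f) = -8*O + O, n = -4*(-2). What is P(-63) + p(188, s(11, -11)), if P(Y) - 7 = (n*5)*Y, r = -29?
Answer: -2619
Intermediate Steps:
n = 8
s(O, f) = -7*O
P(Y) = 7 + 40*Y (P(Y) = 7 + (8*5)*Y = 7 + 40*Y)
p(E, M) = -29 + M
P(-63) + p(188, s(11, -11)) = (7 + 40*(-63)) + (-29 - 7*11) = (7 - 2520) + (-29 - 77) = -2513 - 106 = -2619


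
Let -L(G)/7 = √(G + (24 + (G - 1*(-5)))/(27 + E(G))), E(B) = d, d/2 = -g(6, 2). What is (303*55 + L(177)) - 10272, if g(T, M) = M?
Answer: 6393 - 7*√98371/23 ≈ 6297.5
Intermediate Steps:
d = -4 (d = 2*(-1*2) = 2*(-2) = -4)
E(B) = -4
L(G) = -7*√(29/23 + 24*G/23) (L(G) = -7*√(G + (24 + (G - 1*(-5)))/(27 - 4)) = -7*√(G + (24 + (G + 5))/23) = -7*√(G + (24 + (5 + G))*(1/23)) = -7*√(G + (29 + G)*(1/23)) = -7*√(G + (29/23 + G/23)) = -7*√(29/23 + 24*G/23))
(303*55 + L(177)) - 10272 = (303*55 - 7*√(667 + 552*177)/23) - 10272 = (16665 - 7*√(667 + 97704)/23) - 10272 = (16665 - 7*√98371/23) - 10272 = 6393 - 7*√98371/23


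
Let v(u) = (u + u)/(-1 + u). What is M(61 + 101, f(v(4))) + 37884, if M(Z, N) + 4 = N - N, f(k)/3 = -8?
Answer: 37880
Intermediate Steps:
v(u) = 2*u/(-1 + u) (v(u) = (2*u)/(-1 + u) = 2*u/(-1 + u))
f(k) = -24 (f(k) = 3*(-8) = -24)
M(Z, N) = -4 (M(Z, N) = -4 + (N - N) = -4 + 0 = -4)
M(61 + 101, f(v(4))) + 37884 = -4 + 37884 = 37880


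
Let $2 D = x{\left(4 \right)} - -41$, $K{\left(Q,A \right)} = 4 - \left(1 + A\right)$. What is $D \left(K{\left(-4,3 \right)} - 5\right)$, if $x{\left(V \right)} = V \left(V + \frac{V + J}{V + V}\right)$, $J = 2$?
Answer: $-150$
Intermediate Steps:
$K{\left(Q,A \right)} = 3 - A$
$x{\left(V \right)} = V \left(V + \frac{2 + V}{2 V}\right)$ ($x{\left(V \right)} = V \left(V + \frac{V + 2}{V + V}\right) = V \left(V + \frac{2 + V}{2 V}\right)$)
$D = 30$ ($D = \frac{\left(1 + 4^{2} + \frac{1}{2} \cdot 4\right) - -41}{2} = \frac{\left(1 + 16 + 2\right) + 41}{2} = \frac{19 + 41}{2} = \frac{1}{2} \cdot 60 = 30$)
$D \left(K{\left(-4,3 \right)} - 5\right) = 30 \left(\left(3 - 3\right) - 5\right) = 30 \left(0 - 5\right) = 30 \left(-5\right) = -150$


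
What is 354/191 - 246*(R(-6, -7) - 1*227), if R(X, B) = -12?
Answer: 11230008/191 ≈ 58796.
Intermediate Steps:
354/191 - 246*(R(-6, -7) - 1*227) = 354/191 - 246*(-12 - 1*227) = 354*(1/191) - 246*(-12 - 227) = 354/191 - 246*(-239) = 354/191 + 58794 = 11230008/191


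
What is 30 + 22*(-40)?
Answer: -850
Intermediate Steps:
30 + 22*(-40) = 30 - 880 = -850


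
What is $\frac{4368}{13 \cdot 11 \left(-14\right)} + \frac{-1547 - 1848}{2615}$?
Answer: $- \frac{20021}{5753} \approx -3.4801$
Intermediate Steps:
$\frac{4368}{13 \cdot 11 \left(-14\right)} + \frac{-1547 - 1848}{2615} = \frac{4368}{143 \left(-14\right)} - \frac{679}{523} = \frac{4368}{-2002} - \frac{679}{523} = 4368 \left(- \frac{1}{2002}\right) - \frac{679}{523} = - \frac{24}{11} - \frac{679}{523} = - \frac{20021}{5753}$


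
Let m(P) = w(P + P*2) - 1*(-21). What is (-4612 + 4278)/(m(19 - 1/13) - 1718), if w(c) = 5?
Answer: 167/846 ≈ 0.19740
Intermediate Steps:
m(P) = 26 (m(P) = 5 - 1*(-21) = 5 + 21 = 26)
(-4612 + 4278)/(m(19 - 1/13) - 1718) = (-4612 + 4278)/(26 - 1718) = -334/(-1692) = -334*(-1/1692) = 167/846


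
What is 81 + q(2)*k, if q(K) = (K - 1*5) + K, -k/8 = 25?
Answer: 281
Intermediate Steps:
k = -200 (k = -8*25 = -200)
q(K) = -5 + 2*K (q(K) = (K - 5) + K = (-5 + K) + K = -5 + 2*K)
81 + q(2)*k = 81 + (-5 + 2*2)*(-200) = 81 + (-5 + 4)*(-200) = 81 - 1*(-200) = 81 + 200 = 281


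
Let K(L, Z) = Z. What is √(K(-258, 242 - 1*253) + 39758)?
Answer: √39747 ≈ 199.37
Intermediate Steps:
√(K(-258, 242 - 1*253) + 39758) = √((242 - 1*253) + 39758) = √((242 - 253) + 39758) = √(-11 + 39758) = √39747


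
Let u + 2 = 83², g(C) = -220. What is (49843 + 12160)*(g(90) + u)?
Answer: 413374001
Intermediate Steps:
u = 6887 (u = -2 + 83² = -2 + 6889 = 6887)
(49843 + 12160)*(g(90) + u) = (49843 + 12160)*(-220 + 6887) = 62003*6667 = 413374001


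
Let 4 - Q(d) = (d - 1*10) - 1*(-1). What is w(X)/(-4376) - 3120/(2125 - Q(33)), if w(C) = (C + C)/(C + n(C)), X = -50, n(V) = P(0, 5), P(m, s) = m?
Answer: -35019/24068 ≈ -1.4550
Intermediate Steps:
n(V) = 0
Q(d) = 13 - d (Q(d) = 4 - ((d - 1*10) - 1*(-1)) = 4 - ((d - 10) + 1) = 4 - ((-10 + d) + 1) = 4 - (-9 + d) = 4 + (9 - d) = 13 - d)
w(C) = 2 (w(C) = (C + C)/(C + 0) = (2*C)/C = 2)
w(X)/(-4376) - 3120/(2125 - Q(33)) = 2/(-4376) - 3120/(2125 - (13 - 1*33)) = 2*(-1/4376) - 3120/(2125 - (13 - 33)) = -1/2188 - 3120/(2125 - 1*(-20)) = -1/2188 - 3120/(2125 + 20) = -1/2188 - 3120/2145 = -1/2188 - 3120*1/2145 = -1/2188 - 16/11 = -35019/24068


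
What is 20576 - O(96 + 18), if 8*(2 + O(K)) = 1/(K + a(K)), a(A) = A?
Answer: 37534271/1824 ≈ 20578.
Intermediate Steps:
O(K) = -2 + 1/(16*K) (O(K) = -2 + 1/(8*(K + K)) = -2 + 1/(8*((2*K))) = -2 + (1/(2*K))/8 = -2 + 1/(16*K))
20576 - O(96 + 18) = 20576 - (-2 + 1/(16*(96 + 18))) = 20576 - (-2 + (1/16)/114) = 20576 - (-2 + (1/16)*(1/114)) = 20576 - (-2 + 1/1824) = 20576 - 1*(-3647/1824) = 20576 + 3647/1824 = 37534271/1824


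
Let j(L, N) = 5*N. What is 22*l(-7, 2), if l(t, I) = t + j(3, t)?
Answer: -924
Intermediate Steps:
l(t, I) = 6*t (l(t, I) = t + 5*t = 6*t)
22*l(-7, 2) = 22*(6*(-7)) = 22*(-42) = -924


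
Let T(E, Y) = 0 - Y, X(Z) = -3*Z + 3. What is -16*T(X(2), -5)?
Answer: -80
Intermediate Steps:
X(Z) = 3 - 3*Z
T(E, Y) = -Y
-16*T(X(2), -5) = -(-16)*(-5) = -16*5 = -80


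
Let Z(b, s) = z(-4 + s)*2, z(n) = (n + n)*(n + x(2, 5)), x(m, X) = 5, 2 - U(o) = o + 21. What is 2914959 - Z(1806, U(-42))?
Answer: 2913135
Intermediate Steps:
U(o) = -19 - o (U(o) = 2 - (o + 21) = 2 - (21 + o) = 2 + (-21 - o) = -19 - o)
z(n) = 2*n*(5 + n) (z(n) = (n + n)*(n + 5) = (2*n)*(5 + n) = 2*n*(5 + n))
Z(b, s) = 4*(1 + s)*(-4 + s) (Z(b, s) = (2*(-4 + s)*(5 + (-4 + s)))*2 = (2*(-4 + s)*(1 + s))*2 = (2*(1 + s)*(-4 + s))*2 = 4*(1 + s)*(-4 + s))
2914959 - Z(1806, U(-42)) = 2914959 - 4*(1 + (-19 - 1*(-42)))*(-4 + (-19 - 1*(-42))) = 2914959 - 4*(1 + (-19 + 42))*(-4 + (-19 + 42)) = 2914959 - 4*(1 + 23)*(-4 + 23) = 2914959 - 4*24*19 = 2914959 - 1*1824 = 2914959 - 1824 = 2913135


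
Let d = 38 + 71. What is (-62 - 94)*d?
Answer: -17004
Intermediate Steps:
d = 109
(-62 - 94)*d = (-62 - 94)*109 = -156*109 = -17004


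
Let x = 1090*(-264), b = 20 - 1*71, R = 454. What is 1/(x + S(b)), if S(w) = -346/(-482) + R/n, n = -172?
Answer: -20726/5964153589 ≈ -3.4751e-6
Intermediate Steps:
b = -51 (b = 20 - 71 = -51)
S(w) = -39829/20726 (S(w) = -346/(-482) + 454/(-172) = -346*(-1/482) + 454*(-1/172) = 173/241 - 227/86 = -39829/20726)
x = -287760
1/(x + S(b)) = 1/(-287760 - 39829/20726) = 1/(-5964153589/20726) = -20726/5964153589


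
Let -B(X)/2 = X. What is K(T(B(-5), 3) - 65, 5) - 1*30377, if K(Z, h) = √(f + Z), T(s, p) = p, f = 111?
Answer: -30370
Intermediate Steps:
B(X) = -2*X
K(Z, h) = √(111 + Z)
K(T(B(-5), 3) - 65, 5) - 1*30377 = √(111 + (3 - 65)) - 1*30377 = √(111 - 62) - 30377 = √49 - 30377 = 7 - 30377 = -30370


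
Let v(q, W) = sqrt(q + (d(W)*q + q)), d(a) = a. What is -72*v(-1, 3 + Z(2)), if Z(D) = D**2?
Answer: -216*I ≈ -216.0*I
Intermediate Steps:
v(q, W) = sqrt(2*q + W*q) (v(q, W) = sqrt(q + (W*q + q)) = sqrt(q + (q + W*q)) = sqrt(2*q + W*q))
-72*v(-1, 3 + Z(2)) = -72*I*sqrt(2 + (3 + 2**2)) = -72*I*sqrt(2 + (3 + 4)) = -72*I*sqrt(2 + 7) = -72*3*I = -216*I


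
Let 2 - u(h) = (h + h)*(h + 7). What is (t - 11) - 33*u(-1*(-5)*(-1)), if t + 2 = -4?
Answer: -743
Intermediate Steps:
t = -6 (t = -2 - 4 = -6)
u(h) = 2 - 2*h*(7 + h) (u(h) = 2 - (h + h)*(h + 7) = 2 - 2*h*(7 + h))
(t - 11) - 33*u(-1*(-5)*(-1)) = (-6 - 11) - 33*(2 - 14*(-1*(-5))*(-1) - 2*(-1*(-5)*(-1))²) = -17 - 33*(2 - 70*(-1) - 2*(5*(-1))²) = -17 - 33*(2 - 14*(-5) - 2*(-5)²) = -17 - 33*(2 + 70 - 2*25) = -17 - 33*(2 + 70 - 50) = -17 - 33*22 = -17 - 726 = -743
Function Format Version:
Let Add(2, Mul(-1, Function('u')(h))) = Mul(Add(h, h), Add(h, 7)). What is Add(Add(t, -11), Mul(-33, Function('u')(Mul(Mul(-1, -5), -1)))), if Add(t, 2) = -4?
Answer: -743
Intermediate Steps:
t = -6 (t = Add(-2, -4) = -6)
Function('u')(h) = Add(2, Mul(-2, h, Add(7, h))) (Function('u')(h) = Add(2, Mul(-1, Mul(Add(h, h), Add(h, 7)))) = Add(2, Mul(-1, Mul(Mul(2, h), Add(7, h)))) = Add(2, Mul(-1, Mul(2, h, Add(7, h)))) = Add(2, Mul(-2, h, Add(7, h))))
Add(Add(t, -11), Mul(-33, Function('u')(Mul(Mul(-1, -5), -1)))) = Add(Add(-6, -11), Mul(-33, Add(2, Mul(-14, Mul(Mul(-1, -5), -1)), Mul(-2, Pow(Mul(Mul(-1, -5), -1), 2))))) = Add(-17, Mul(-33, Add(2, Mul(-14, Mul(5, -1)), Mul(-2, Pow(Mul(5, -1), 2))))) = Add(-17, Mul(-33, Add(2, Mul(-14, -5), Mul(-2, Pow(-5, 2))))) = Add(-17, Mul(-33, Add(2, 70, Mul(-2, 25)))) = Add(-17, Mul(-33, Add(2, 70, -50))) = Add(-17, Mul(-33, 22)) = Add(-17, -726) = -743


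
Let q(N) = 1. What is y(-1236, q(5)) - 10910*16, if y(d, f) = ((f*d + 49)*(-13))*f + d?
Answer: -160365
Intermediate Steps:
y(d, f) = d + f*(-637 - 13*d*f) (y(d, f) = ((d*f + 49)*(-13))*f + d = ((49 + d*f)*(-13))*f + d = (-637 - 13*d*f)*f + d = f*(-637 - 13*d*f) + d = d + f*(-637 - 13*d*f))
y(-1236, q(5)) - 10910*16 = (-1236 - 637*1 - 13*(-1236)*1²) - 10910*16 = (-1236 - 637 - 13*(-1236)*1) - 174560 = (-1236 - 637 + 16068) - 174560 = 14195 - 174560 = -160365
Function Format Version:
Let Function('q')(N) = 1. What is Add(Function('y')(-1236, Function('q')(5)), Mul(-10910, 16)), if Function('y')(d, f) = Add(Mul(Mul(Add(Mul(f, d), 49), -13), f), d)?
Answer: -160365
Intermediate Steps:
Function('y')(d, f) = Add(d, Mul(f, Add(-637, Mul(-13, d, f)))) (Function('y')(d, f) = Add(Mul(Mul(Add(Mul(d, f), 49), -13), f), d) = Add(Mul(Mul(Add(49, Mul(d, f)), -13), f), d) = Add(Mul(Add(-637, Mul(-13, d, f)), f), d) = Add(Mul(f, Add(-637, Mul(-13, d, f))), d) = Add(d, Mul(f, Add(-637, Mul(-13, d, f)))))
Add(Function('y')(-1236, Function('q')(5)), Mul(-10910, 16)) = Add(Add(-1236, Mul(-637, 1), Mul(-13, -1236, Pow(1, 2))), Mul(-10910, 16)) = Add(Add(-1236, -637, Mul(-13, -1236, 1)), -174560) = Add(Add(-1236, -637, 16068), -174560) = Add(14195, -174560) = -160365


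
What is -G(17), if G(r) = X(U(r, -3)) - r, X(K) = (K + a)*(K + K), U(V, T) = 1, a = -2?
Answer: 19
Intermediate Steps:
X(K) = 2*K*(-2 + K) (X(K) = (K - 2)*(K + K) = (-2 + K)*(2*K) = 2*K*(-2 + K))
G(r) = -2 - r (G(r) = 2*1*(-2 + 1) - r = 2*1*(-1) - r = -2 - r)
-G(17) = -(-2 - 1*17) = -(-2 - 17) = -1*(-19) = 19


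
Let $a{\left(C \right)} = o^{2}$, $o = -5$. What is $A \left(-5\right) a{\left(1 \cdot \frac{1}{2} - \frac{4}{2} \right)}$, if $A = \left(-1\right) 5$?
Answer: $625$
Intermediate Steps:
$A = -5$
$a{\left(C \right)} = 25$ ($a{\left(C \right)} = \left(-5\right)^{2} = 25$)
$A \left(-5\right) a{\left(1 \cdot \frac{1}{2} - \frac{4}{2} \right)} = \left(-5\right) \left(-5\right) 25 = 25 \cdot 25 = 625$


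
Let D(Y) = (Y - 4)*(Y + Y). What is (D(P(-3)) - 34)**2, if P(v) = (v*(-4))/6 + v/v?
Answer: 1600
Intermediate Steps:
P(v) = 1 - 2*v/3 (P(v) = -4*v*(1/6) + 1 = -2*v/3 + 1 = 1 - 2*v/3)
D(Y) = 2*Y*(-4 + Y) (D(Y) = (-4 + Y)*(2*Y) = 2*Y*(-4 + Y))
(D(P(-3)) - 34)**2 = (2*(1 - 2/3*(-3))*(-4 + (1 - 2/3*(-3))) - 34)**2 = (2*(1 + 2)*(-4 + (1 + 2)) - 34)**2 = (2*3*(-4 + 3) - 34)**2 = (2*3*(-1) - 34)**2 = (-6 - 34)**2 = (-40)**2 = 1600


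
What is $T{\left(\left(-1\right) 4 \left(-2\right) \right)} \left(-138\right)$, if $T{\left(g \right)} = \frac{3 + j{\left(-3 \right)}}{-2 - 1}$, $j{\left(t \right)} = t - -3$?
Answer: $138$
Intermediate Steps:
$j{\left(t \right)} = 3 + t$ ($j{\left(t \right)} = t + 3 = 3 + t$)
$T{\left(g \right)} = -1$ ($T{\left(g \right)} = \frac{3 + \left(3 - 3\right)}{-2 - 1} = \frac{3 + 0}{-3} = 3 \left(- \frac{1}{3}\right) = -1$)
$T{\left(\left(-1\right) 4 \left(-2\right) \right)} \left(-138\right) = \left(-1\right) \left(-138\right) = 138$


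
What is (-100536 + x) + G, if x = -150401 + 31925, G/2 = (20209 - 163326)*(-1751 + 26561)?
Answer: -7101684552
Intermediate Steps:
G = -7101465540 (G = 2*((20209 - 163326)*(-1751 + 26561)) = 2*(-143117*24810) = 2*(-3550732770) = -7101465540)
x = -118476
(-100536 + x) + G = (-100536 - 118476) - 7101465540 = -219012 - 7101465540 = -7101684552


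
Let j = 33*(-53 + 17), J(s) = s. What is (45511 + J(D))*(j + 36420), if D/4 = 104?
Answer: 1618100064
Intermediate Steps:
D = 416 (D = 4*104 = 416)
j = -1188 (j = 33*(-36) = -1188)
(45511 + J(D))*(j + 36420) = (45511 + 416)*(-1188 + 36420) = 45927*35232 = 1618100064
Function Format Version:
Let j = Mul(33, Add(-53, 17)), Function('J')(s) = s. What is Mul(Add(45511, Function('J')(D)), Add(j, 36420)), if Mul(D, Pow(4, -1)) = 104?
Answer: 1618100064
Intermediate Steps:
D = 416 (D = Mul(4, 104) = 416)
j = -1188 (j = Mul(33, -36) = -1188)
Mul(Add(45511, Function('J')(D)), Add(j, 36420)) = Mul(Add(45511, 416), Add(-1188, 36420)) = Mul(45927, 35232) = 1618100064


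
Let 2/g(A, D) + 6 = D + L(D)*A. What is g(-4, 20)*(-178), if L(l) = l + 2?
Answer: 178/37 ≈ 4.8108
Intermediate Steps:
L(l) = 2 + l
g(A, D) = 2/(-6 + D + A*(2 + D)) (g(A, D) = 2/(-6 + (D + (2 + D)*A)) = 2/(-6 + (D + A*(2 + D))) = 2/(-6 + D + A*(2 + D)))
g(-4, 20)*(-178) = (2/(-6 + 20 - 4*(2 + 20)))*(-178) = (2/(-6 + 20 - 4*22))*(-178) = (2/(-6 + 20 - 88))*(-178) = (2/(-74))*(-178) = (2*(-1/74))*(-178) = -1/37*(-178) = 178/37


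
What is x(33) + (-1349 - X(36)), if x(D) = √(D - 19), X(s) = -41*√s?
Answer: -1103 + √14 ≈ -1099.3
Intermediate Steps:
x(D) = √(-19 + D)
x(33) + (-1349 - X(36)) = √(-19 + 33) + (-1349 - (-41)*√36) = √14 + (-1349 - (-41)*6) = √14 + (-1349 - 1*(-246)) = √14 + (-1349 + 246) = √14 - 1103 = -1103 + √14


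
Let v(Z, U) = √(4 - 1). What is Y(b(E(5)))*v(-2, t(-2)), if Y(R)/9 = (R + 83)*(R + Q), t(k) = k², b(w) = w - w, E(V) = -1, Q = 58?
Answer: 43326*√3 ≈ 75043.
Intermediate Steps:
b(w) = 0
Y(R) = 9*(58 + R)*(83 + R) (Y(R) = 9*((R + 83)*(R + 58)) = 9*((83 + R)*(58 + R)) = 9*((58 + R)*(83 + R)) = 9*(58 + R)*(83 + R))
v(Z, U) = √3
Y(b(E(5)))*v(-2, t(-2)) = (43326 + 9*0² + 1269*0)*√3 = (43326 + 9*0 + 0)*√3 = (43326 + 0 + 0)*√3 = 43326*√3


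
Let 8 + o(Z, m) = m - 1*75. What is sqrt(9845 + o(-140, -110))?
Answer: 2*sqrt(2413) ≈ 98.245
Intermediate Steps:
o(Z, m) = -83 + m (o(Z, m) = -8 + (m - 1*75) = -8 + (m - 75) = -8 + (-75 + m) = -83 + m)
sqrt(9845 + o(-140, -110)) = sqrt(9845 + (-83 - 110)) = sqrt(9845 - 193) = sqrt(9652) = 2*sqrt(2413)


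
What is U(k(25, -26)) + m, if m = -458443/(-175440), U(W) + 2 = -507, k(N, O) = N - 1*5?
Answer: -88840517/175440 ≈ -506.39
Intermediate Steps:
k(N, O) = -5 + N (k(N, O) = N - 5 = -5 + N)
U(W) = -509 (U(W) = -2 - 507 = -509)
m = 458443/175440 (m = -458443*(-1/175440) = 458443/175440 ≈ 2.6131)
U(k(25, -26)) + m = -509 + 458443/175440 = -88840517/175440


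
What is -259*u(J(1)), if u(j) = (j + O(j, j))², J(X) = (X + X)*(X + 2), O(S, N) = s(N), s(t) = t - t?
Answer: -9324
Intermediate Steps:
s(t) = 0
O(S, N) = 0
J(X) = 2*X*(2 + X) (J(X) = (2*X)*(2 + X) = 2*X*(2 + X))
u(j) = j² (u(j) = (j + 0)² = j²)
-259*u(J(1)) = -259*4*(2 + 1)² = -259*(2*1*3)² = -259*6² = -259*36 = -9324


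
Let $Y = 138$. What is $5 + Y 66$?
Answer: $9113$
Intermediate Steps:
$5 + Y 66 = 5 + 138 \cdot 66 = 5 + 9108 = 9113$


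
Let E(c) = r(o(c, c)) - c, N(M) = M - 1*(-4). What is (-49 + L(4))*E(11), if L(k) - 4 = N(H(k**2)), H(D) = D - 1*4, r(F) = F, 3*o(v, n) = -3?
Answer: 348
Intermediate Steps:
o(v, n) = -1 (o(v, n) = (1/3)*(-3) = -1)
H(D) = -4 + D (H(D) = D - 4 = -4 + D)
N(M) = 4 + M (N(M) = M + 4 = 4 + M)
E(c) = -1 - c
L(k) = 4 + k**2 (L(k) = 4 + (4 + (-4 + k**2)) = 4 + k**2)
(-49 + L(4))*E(11) = (-49 + (4 + 4**2))*(-1 - 1*11) = (-49 + (4 + 16))*(-1 - 11) = (-49 + 20)*(-12) = -29*(-12) = 348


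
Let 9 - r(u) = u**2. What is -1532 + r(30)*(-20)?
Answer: 16288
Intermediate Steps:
r(u) = 9 - u**2
-1532 + r(30)*(-20) = -1532 + (9 - 1*30**2)*(-20) = -1532 + (9 - 1*900)*(-20) = -1532 + (9 - 900)*(-20) = -1532 - 891*(-20) = -1532 + 17820 = 16288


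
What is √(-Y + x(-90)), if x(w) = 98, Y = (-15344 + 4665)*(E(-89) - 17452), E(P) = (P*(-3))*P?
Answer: I*√440134887 ≈ 20979.0*I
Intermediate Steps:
E(P) = -3*P² (E(P) = (-3*P)*P = -3*P²)
Y = 440134985 (Y = (-15344 + 4665)*(-3*(-89)² - 17452) = -10679*(-3*7921 - 17452) = -10679*(-23763 - 17452) = -10679*(-41215) = 440134985)
√(-Y + x(-90)) = √(-1*440134985 + 98) = √(-440134985 + 98) = √(-440134887) = I*√440134887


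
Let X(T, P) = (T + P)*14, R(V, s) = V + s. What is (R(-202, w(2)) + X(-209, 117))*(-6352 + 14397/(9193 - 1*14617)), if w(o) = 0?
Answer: 8559465175/904 ≈ 9.4684e+6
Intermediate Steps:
X(T, P) = 14*P + 14*T (X(T, P) = (P + T)*14 = 14*P + 14*T)
(R(-202, w(2)) + X(-209, 117))*(-6352 + 14397/(9193 - 1*14617)) = ((-202 + 0) + (14*117 + 14*(-209)))*(-6352 + 14397/(9193 - 1*14617)) = (-202 + (1638 - 2926))*(-6352 + 14397/(9193 - 14617)) = (-202 - 1288)*(-6352 + 14397/(-5424)) = -1490*(-6352 + 14397*(-1/5424)) = -1490*(-6352 - 4799/1808) = -1490*(-11489215/1808) = 8559465175/904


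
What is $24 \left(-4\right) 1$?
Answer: $-96$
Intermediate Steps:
$24 \left(-4\right) 1 = \left(-96\right) 1 = -96$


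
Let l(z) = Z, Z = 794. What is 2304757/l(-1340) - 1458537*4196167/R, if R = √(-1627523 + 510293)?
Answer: 2304757/794 + 2040088275893*I*√1117230/372410 ≈ 2902.7 + 5.7903e+9*I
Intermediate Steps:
R = I*√1117230 (R = √(-1117230) = I*√1117230 ≈ 1057.0*I)
l(z) = 794
2304757/l(-1340) - 1458537*4196167/R = 2304757/794 - 1458537*(-4196167*I*√1117230/1117230) = 2304757/794 - (-2040088275893)*I*√1117230/372410 = 2304757/794 + 2040088275893*I*√1117230/372410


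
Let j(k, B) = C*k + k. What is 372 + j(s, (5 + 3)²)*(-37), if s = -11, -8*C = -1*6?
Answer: 4337/4 ≈ 1084.3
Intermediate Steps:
C = ¾ (C = -(-1)*6/8 = -⅛*(-6) = ¾ ≈ 0.75000)
j(k, B) = 7*k/4 (j(k, B) = 3*k/4 + k = 7*k/4)
372 + j(s, (5 + 3)²)*(-37) = 372 + ((7/4)*(-11))*(-37) = 372 - 77/4*(-37) = 372 + 2849/4 = 4337/4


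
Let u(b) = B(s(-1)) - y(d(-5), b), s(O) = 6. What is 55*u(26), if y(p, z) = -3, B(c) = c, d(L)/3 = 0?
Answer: 495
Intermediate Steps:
d(L) = 0 (d(L) = 3*0 = 0)
u(b) = 9 (u(b) = 6 - 1*(-3) = 6 + 3 = 9)
55*u(26) = 55*9 = 495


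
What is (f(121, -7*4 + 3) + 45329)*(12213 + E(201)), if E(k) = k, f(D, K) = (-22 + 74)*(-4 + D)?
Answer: 638240982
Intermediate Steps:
f(D, K) = -208 + 52*D (f(D, K) = 52*(-4 + D) = -208 + 52*D)
(f(121, -7*4 + 3) + 45329)*(12213 + E(201)) = ((-208 + 52*121) + 45329)*(12213 + 201) = ((-208 + 6292) + 45329)*12414 = (6084 + 45329)*12414 = 51413*12414 = 638240982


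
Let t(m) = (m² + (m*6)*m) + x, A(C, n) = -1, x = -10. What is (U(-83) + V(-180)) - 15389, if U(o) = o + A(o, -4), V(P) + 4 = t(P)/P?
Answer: -301265/18 ≈ -16737.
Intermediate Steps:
t(m) = -10 + 7*m² (t(m) = (m² + (m*6)*m) - 10 = (m² + (6*m)*m) - 10 = (m² + 6*m²) - 10 = 7*m² - 10 = -10 + 7*m²)
V(P) = -4 + (-10 + 7*P²)/P
U(o) = -1 + o (U(o) = o - 1 = -1 + o)
(U(-83) + V(-180)) - 15389 = ((-1 - 83) + (-4 - 10/(-180) + 7*(-180))) - 15389 = (-84 + (-4 - 10*(-1/180) - 1260)) - 15389 = (-84 + (-4 + 1/18 - 1260)) - 15389 = (-84 - 22751/18) - 15389 = -24263/18 - 15389 = -301265/18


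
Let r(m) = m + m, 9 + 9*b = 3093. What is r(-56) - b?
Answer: -1364/3 ≈ -454.67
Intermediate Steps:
b = 1028/3 (b = -1 + (⅑)*3093 = -1 + 1031/3 = 1028/3 ≈ 342.67)
r(m) = 2*m
r(-56) - b = 2*(-56) - 1*1028/3 = -112 - 1028/3 = -1364/3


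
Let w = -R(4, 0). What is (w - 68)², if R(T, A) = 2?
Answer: 4900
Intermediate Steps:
w = -2 (w = -1*2 = -2)
(w - 68)² = (-2 - 68)² = (-70)² = 4900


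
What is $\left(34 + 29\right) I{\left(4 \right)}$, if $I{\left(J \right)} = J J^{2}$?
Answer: $4032$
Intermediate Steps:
$I{\left(J \right)} = J^{3}$
$\left(34 + 29\right) I{\left(4 \right)} = \left(34 + 29\right) 4^{3} = 63 \cdot 64 = 4032$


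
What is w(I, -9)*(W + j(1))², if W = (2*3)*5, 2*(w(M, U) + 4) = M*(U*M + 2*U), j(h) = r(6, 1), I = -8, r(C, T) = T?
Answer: -211420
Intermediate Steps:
j(h) = 1
w(M, U) = -4 + M*(2*U + M*U)/2 (w(M, U) = -4 + (M*(U*M + 2*U))/2 = -4 + (M*(M*U + 2*U))/2 = -4 + (M*(2*U + M*U))/2 = -4 + M*(2*U + M*U)/2)
W = 30 (W = 6*5 = 30)
w(I, -9)*(W + j(1))² = (-4 - 8*(-9) + (½)*(-9)*(-8)²)*(30 + 1)² = (-4 + 72 + (½)*(-9)*64)*31² = (-4 + 72 - 288)*961 = -220*961 = -211420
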